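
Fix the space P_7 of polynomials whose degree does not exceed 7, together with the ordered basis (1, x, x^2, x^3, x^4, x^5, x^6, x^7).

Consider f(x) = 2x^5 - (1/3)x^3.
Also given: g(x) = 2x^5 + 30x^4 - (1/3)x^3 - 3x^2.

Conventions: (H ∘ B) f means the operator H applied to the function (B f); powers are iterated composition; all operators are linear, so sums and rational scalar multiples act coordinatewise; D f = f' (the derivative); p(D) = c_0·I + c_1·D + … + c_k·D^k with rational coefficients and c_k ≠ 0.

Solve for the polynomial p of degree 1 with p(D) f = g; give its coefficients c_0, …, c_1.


p(D) = I + 3·D, i.e. c_0 = 1, c_1 = 3

D^0 f = 2x^5 - (1/3)x^3
D^1 f = 10x^4 - x^2
matching coefficients of g against c_0 f + c_1 Df + … from the top degree down determines the c_i
solution: c_0 = 1, c_1 = 3


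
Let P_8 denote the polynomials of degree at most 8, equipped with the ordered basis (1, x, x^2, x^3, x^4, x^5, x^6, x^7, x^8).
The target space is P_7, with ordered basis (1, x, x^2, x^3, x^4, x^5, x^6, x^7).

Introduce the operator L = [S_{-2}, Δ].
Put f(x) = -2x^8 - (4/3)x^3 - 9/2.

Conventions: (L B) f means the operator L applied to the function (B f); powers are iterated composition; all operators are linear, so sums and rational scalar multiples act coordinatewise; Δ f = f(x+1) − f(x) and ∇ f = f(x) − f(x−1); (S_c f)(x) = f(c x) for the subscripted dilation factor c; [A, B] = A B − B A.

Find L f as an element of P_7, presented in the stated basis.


the result is g(x) = 6144x^7 + 10752x^6 + 32256x^5 + 33600x^4 + 29568x^3 + 14064x^2 + 4104x + 498

Δ f = -16x^7 - 56x^6 - 112x^5 - 140x^4 - 112x^3 - 60x^2 - 20x - 10/3
S_{-2} Δ f = 2048x^7 - 3584x^6 + 3584x^5 - 2240x^4 + 896x^3 - 240x^2 + 40x - 10/3
S_{-2} f = -512x^8 + (32/3)x^3 - 9/2
Δ S_{-2} f = -4096x^7 - 14336x^6 - 28672x^5 - 35840x^4 - 28672x^3 - 14304x^2 - 4064x - 1504/3
[S_{-2}, Δ] f = 6144x^7 + 10752x^6 + 32256x^5 + 33600x^4 + 29568x^3 + 14064x^2 + 4104x + 498


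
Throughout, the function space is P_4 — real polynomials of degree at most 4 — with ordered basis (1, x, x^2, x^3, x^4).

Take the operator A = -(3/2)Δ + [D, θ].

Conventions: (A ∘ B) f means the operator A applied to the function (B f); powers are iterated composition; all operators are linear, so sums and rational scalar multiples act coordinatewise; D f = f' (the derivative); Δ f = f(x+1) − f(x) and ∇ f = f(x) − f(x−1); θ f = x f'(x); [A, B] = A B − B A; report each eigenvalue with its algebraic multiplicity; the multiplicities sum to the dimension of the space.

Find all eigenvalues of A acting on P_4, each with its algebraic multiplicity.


λ = 0 (multiplicity 5)

image of 1: 0
image of x: -1/2
image of x^2: -x - 3/2
image of x^3: -(3/2)x^2 - (9/2)x - 3/2
image of x^4: -2x^3 - 9x^2 - 6x - 3/2
the matrix is upper triangular; its diagonal is (0, 0, 0, 0, 0)
for a triangular matrix the eigenvalues are the diagonal entries, with algebraic multiplicity their repetition count


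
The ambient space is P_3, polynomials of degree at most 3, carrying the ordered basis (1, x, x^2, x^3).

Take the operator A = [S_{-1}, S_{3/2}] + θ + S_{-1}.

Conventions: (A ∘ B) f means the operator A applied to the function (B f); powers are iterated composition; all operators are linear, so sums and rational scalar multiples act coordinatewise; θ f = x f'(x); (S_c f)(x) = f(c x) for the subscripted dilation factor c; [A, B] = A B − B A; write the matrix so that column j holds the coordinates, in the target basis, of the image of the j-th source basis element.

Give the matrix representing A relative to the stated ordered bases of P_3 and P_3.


image of 1: 1
image of x: 0
image of x^2: 3x^2
image of x^3: 2x^3
each image's coordinates form column j of the matrix

the matrix is [[1, 0, 0, 0]; [0, 0, 0, 0]; [0, 0, 3, 0]; [0, 0, 0, 2]] (rows listed top to bottom)


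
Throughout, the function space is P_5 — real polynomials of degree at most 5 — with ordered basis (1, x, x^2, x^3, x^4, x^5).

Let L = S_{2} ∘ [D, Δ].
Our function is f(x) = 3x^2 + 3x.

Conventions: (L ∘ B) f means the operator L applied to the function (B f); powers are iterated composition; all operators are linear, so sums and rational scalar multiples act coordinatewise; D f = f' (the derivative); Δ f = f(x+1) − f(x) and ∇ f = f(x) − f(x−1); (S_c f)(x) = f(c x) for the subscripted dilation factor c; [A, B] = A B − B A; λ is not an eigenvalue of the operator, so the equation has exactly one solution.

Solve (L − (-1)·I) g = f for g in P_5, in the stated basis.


write g with unknown coordinates in the stated basis and equate coefficients in (L − (-1)·I) g = f
solving from the highest basis element down gives g = 3x^2 + 3x
check: L g = 0
so L g − (-1)·g = 3x^2 + 3x = f ✓

the result is g(x) = 3x^2 + 3x


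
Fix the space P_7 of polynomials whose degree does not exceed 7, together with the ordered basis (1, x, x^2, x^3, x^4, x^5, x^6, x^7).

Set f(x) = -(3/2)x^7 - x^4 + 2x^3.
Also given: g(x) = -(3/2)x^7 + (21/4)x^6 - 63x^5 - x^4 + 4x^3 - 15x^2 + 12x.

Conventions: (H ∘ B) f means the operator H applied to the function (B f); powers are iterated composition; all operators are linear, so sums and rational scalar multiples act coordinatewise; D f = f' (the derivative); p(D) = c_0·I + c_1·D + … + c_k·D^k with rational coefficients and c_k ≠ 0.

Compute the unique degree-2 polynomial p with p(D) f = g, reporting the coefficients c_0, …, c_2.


D^0 f = -(3/2)x^7 - x^4 + 2x^3
D^1 f = -(21/2)x^6 - 4x^3 + 6x^2
D^2 f = -63x^5 - 12x^2 + 12x
matching coefficients of g against c_0 f + c_1 Df + … from the top degree down determines the c_i
solution: c_0 = 1, c_1 = -1/2, c_2 = 1

c_0 = 1, c_1 = -1/2, c_2 = 1


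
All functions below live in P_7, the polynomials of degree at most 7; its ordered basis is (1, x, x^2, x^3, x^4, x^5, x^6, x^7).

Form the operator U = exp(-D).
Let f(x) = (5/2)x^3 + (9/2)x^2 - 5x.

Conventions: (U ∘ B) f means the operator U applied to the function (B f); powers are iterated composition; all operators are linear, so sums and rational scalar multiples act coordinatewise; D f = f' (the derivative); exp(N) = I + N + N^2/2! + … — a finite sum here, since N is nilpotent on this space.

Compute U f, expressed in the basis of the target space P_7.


order-1 term: -(15/2)x^2 - 9x + 5
order-2 term: (15/2)x + 9/2
order-3 term: -5/2
the series for exp(-D) f terminates at order 3
exp(-D) f = (5/2)x^3 - 3x^2 - (13/2)x + 7

g(x) = (5/2)x^3 - 3x^2 - (13/2)x + 7


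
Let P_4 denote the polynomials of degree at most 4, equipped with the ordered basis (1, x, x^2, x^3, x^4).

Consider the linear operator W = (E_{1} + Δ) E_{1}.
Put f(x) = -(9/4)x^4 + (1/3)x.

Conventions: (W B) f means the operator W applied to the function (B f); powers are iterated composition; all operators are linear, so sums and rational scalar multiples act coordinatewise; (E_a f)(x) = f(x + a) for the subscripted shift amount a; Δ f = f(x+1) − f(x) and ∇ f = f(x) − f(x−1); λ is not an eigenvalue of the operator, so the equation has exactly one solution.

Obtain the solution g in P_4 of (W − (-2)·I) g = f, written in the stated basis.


the result is g(x) = -(3/4)x^4 + 3x^3 + (3/2)x^2 - (80/9)x - 67/36

write g with unknown coordinates in the stated basis and equate coefficients in (W − (-2)·I) g = f
solving from the highest basis element down gives g = -(3/4)x^4 + 3x^3 + (3/2)x^2 - (80/9)x - 67/36
check: W g = -(3/4)x^4 - 6x^3 - 3x^2 + (163/9)x + 67/18
so W g − (-2)·g = -(9/4)x^4 + (1/3)x = f ✓


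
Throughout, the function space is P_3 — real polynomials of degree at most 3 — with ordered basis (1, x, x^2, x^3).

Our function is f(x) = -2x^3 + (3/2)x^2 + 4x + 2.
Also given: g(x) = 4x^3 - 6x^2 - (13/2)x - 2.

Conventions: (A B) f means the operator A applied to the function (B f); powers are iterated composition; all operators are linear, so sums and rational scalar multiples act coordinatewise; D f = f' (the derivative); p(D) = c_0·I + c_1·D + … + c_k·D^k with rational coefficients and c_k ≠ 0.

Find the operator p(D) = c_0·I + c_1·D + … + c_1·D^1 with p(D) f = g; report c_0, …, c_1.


D^0 f = -2x^3 + (3/2)x^2 + 4x + 2
D^1 f = -6x^2 + 3x + 4
matching coefficients of g against c_0 f + c_1 Df + … from the top degree down determines the c_i
solution: c_0 = -2, c_1 = 1/2

c_0 = -2, c_1 = 1/2


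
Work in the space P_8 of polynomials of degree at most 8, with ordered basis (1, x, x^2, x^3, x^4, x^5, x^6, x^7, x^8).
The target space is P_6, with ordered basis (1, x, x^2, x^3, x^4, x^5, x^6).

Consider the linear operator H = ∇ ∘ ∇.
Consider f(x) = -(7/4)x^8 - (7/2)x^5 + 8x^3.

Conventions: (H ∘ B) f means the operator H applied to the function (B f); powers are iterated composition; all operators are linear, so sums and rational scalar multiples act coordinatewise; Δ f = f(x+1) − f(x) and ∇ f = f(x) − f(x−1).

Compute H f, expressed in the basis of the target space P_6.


∇ f = -14x^7 + 49x^6 - 98x^5 + 105x^4 - 63x^3 + 38x^2 - (41/2)x + 25/4
∇ ∇ f = -98x^6 + 588x^5 - 1715x^4 + 2870x^3 - 2828x^2 + 1567x - 775/2

the result is g(x) = -98x^6 + 588x^5 - 1715x^4 + 2870x^3 - 2828x^2 + 1567x - 775/2


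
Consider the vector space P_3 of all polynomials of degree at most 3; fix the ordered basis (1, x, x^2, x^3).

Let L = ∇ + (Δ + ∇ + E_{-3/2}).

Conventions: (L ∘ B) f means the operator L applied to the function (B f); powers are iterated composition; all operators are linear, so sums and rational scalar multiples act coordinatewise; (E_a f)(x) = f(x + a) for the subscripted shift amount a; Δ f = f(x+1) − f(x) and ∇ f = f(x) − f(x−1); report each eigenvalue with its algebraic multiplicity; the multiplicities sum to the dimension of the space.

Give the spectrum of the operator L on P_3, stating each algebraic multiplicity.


image of 1: 1
image of x: x + 3/2
image of x^2: x^2 + 3x + 5/4
image of x^3: x^3 + (9/2)x^2 + (15/4)x - 3/8
the matrix is upper triangular; its diagonal is (1, 1, 1, 1)
for a triangular matrix the eigenvalues are the diagonal entries, with algebraic multiplicity their repetition count

λ = 1 (multiplicity 4)


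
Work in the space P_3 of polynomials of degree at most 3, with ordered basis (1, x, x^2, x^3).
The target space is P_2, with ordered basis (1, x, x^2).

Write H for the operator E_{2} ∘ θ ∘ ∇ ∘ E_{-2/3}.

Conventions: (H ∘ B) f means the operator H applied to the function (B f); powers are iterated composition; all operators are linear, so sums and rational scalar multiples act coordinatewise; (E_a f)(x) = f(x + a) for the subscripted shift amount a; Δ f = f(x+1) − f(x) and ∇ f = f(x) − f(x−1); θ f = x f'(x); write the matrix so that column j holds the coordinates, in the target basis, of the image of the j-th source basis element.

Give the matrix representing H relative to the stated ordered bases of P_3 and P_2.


image of 1: 0
image of x: 0
image of x^2: 2x + 4
image of x^3: 6x^2 + 17x + 10
each image's coordinates form column j of the matrix

the matrix is [[0, 0, 4, 10]; [0, 0, 2, 17]; [0, 0, 0, 6]] (rows listed top to bottom)


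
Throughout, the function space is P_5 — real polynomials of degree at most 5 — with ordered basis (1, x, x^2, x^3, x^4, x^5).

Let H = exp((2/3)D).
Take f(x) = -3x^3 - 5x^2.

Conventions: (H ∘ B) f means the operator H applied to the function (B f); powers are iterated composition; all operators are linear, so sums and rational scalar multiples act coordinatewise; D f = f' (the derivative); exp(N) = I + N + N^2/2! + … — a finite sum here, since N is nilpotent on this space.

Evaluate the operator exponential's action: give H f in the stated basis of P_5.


order-1 term: -6x^2 - (20/3)x
order-2 term: -4x - 20/9
order-3 term: -8/9
the series for exp((2/3)D) f terminates at order 3
exp((2/3)D) f = -3x^3 - 11x^2 - (32/3)x - 28/9

the image equals g(x) = -3x^3 - 11x^2 - (32/3)x - 28/9


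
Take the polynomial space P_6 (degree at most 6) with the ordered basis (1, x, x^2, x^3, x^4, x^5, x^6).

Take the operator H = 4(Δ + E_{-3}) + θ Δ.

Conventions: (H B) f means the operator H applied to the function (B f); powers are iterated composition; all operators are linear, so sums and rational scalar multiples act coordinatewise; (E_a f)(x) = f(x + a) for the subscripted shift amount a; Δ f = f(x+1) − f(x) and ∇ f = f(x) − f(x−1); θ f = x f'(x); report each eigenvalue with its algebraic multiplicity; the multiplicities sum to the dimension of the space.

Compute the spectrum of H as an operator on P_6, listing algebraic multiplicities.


λ = 4 (multiplicity 7)

image of 1: 4
image of x: 4x - 8
image of x^2: 4x^2 - 14x + 40
image of x^3: 4x^3 - 18x^2 + 123x - 104
image of x^4: 4x^4 - 20x^3 + 252x^2 - 412x + 328
image of x^5: 4x^5 - 20x^4 + 430x^3 - 1020x^2 + 1645x - 968
image of x^6: 4x^6 - 18x^5 + 660x^4 - 2020x^3 + 4950x^2 - 5802x + 2920
the matrix is upper triangular; its diagonal is (4, 4, 4, 4, 4, 4, 4)
for a triangular matrix the eigenvalues are the diagonal entries, with algebraic multiplicity their repetition count


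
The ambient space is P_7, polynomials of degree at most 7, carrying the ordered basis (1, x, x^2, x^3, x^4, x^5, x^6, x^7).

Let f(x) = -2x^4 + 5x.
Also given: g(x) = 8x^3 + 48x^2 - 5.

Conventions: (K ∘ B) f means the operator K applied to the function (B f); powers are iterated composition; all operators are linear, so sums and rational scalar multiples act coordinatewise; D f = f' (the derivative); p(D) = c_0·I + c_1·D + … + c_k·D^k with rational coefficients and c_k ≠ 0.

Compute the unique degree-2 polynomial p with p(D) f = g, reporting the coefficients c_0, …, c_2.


p(D) = -D − 2·D^2, i.e. c_0 = 0, c_1 = -1, c_2 = -2

D^0 f = -2x^4 + 5x
D^1 f = -8x^3 + 5
D^2 f = -24x^2
matching coefficients of g against c_0 f + c_1 Df + … from the top degree down determines the c_i
solution: c_0 = 0, c_1 = -1, c_2 = -2


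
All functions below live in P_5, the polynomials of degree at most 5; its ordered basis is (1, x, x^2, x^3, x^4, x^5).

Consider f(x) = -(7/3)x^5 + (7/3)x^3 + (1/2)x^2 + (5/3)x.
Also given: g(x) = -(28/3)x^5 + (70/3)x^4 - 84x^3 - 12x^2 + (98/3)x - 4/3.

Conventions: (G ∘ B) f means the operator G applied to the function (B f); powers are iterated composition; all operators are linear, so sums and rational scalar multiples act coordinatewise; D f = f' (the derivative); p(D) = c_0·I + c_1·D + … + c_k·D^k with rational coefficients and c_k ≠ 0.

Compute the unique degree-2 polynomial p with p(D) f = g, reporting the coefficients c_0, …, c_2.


D^0 f = -(7/3)x^5 + (7/3)x^3 + (1/2)x^2 + (5/3)x
D^1 f = -(35/3)x^4 + 7x^2 + x + 5/3
D^2 f = -(140/3)x^3 + 14x + 1
matching coefficients of g against c_0 f + c_1 Df + … from the top degree down determines the c_i
solution: c_0 = 4, c_1 = -2, c_2 = 2

c_0 = 4, c_1 = -2, c_2 = 2


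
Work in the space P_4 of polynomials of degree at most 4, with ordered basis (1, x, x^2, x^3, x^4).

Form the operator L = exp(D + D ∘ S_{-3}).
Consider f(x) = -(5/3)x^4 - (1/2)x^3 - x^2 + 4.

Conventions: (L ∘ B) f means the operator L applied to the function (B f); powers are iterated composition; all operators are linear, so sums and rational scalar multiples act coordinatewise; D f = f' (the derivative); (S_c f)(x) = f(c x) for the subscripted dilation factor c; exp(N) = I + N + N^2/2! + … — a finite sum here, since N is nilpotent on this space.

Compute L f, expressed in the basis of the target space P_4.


order-1 term: -(1640/3)x^3 + 39x^2 - 20x
order-2 term: 21320x^2 + 390x + 20
order-3 term: (426400/3)x - 260
order-4 term: -213200/3
the series for exp(D + D ∘ S_{-3}) f terminates at order 4
exp(D + D ∘ S_{-3}) f = -(5/3)x^4 - (3283/6)x^3 + 21358x^2 + (427510/3)x - 213908/3

g(x) = -(5/3)x^4 - (3283/6)x^3 + 21358x^2 + (427510/3)x - 213908/3


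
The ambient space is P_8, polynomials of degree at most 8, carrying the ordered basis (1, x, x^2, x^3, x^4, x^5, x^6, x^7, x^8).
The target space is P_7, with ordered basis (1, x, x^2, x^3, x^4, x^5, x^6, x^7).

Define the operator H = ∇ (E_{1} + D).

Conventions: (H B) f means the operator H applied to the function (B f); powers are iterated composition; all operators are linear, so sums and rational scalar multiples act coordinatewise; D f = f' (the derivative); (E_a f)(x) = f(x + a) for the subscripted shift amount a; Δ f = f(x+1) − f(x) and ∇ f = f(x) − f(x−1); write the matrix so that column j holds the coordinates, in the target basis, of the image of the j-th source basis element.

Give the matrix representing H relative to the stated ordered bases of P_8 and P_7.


the matrix is [[0, 1, 3, -2, 5, -4, 7, -6, 9]; [0, 0, 2, 9, -8, 25, -24, 49, -48]; [0, 0, 0, 3, 18, -20, 75, -84, 196]; [0, 0, 0, 0, 4, 30, -40, 175, -224]; [0, 0, 0, 0, 0, 5, 45, -70, 350]; [0, 0, 0, 0, 0, 0, 6, 63, -112]; [0, 0, 0, 0, 0, 0, 0, 7, 84]; [0, 0, 0, 0, 0, 0, 0, 0, 8]] (rows listed top to bottom)

image of 1: 0
image of x: 1
image of x^2: 2x + 3
image of x^3: 3x^2 + 9x - 2
image of x^4: 4x^3 + 18x^2 - 8x + 5
image of x^5: 5x^4 + 30x^3 - 20x^2 + 25x - 4
image of x^6: 6x^5 + 45x^4 - 40x^3 + 75x^2 - 24x + 7
image of x^7: 7x^6 + 63x^5 - 70x^4 + 175x^3 - 84x^2 + 49x - 6
image of x^8: 8x^7 + 84x^6 - 112x^5 + 350x^4 - 224x^3 + 196x^2 - 48x + 9
each image's coordinates form column j of the matrix


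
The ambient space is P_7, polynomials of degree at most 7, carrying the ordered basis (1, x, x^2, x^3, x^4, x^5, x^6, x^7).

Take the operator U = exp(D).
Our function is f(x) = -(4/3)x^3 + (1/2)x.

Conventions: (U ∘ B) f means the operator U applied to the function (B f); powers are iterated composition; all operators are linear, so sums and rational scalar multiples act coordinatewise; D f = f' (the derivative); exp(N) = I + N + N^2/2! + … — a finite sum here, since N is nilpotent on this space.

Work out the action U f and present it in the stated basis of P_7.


order-1 term: -4x^2 + 1/2
order-2 term: -4x
order-3 term: -4/3
the series for exp(D) f terminates at order 3
exp(D) f = -(4/3)x^3 - 4x^2 - (7/2)x - 5/6

the image equals g(x) = -(4/3)x^3 - 4x^2 - (7/2)x - 5/6


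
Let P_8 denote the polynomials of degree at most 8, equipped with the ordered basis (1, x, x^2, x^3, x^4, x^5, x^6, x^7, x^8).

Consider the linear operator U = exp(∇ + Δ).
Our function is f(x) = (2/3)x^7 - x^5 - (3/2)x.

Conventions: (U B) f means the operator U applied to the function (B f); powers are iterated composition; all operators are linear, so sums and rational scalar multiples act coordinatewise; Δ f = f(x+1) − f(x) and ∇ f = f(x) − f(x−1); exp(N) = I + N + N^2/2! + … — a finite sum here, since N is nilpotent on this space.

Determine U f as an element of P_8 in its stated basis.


g(x) = (2/3)x^7 + (28/3)x^6 + 55x^5 + (670/3)x^4 + (2120/3)x^3 + 1496x^2 + (11575/6)x + 3605/3

order-1 term: (28/3)x^6 + (110/3)x^4 + 8x^2 - 11/3
order-2 term: 56x^5 + (1000/3)x^3 + (656/3)x
order-3 term: (560/3)x^4 + 1040x^2 + 1216/3
order-4 term: (1120/3)x^3 + (4240/3)x
order-5 term: 448x^2 + 2144/3
order-6 term: (896/3)x
order-7 term: 256/3
the series for exp(∇ + Δ) f terminates at order 7
exp(∇ + Δ) f = (2/3)x^7 + (28/3)x^6 + 55x^5 + (670/3)x^4 + (2120/3)x^3 + 1496x^2 + (11575/6)x + 3605/3


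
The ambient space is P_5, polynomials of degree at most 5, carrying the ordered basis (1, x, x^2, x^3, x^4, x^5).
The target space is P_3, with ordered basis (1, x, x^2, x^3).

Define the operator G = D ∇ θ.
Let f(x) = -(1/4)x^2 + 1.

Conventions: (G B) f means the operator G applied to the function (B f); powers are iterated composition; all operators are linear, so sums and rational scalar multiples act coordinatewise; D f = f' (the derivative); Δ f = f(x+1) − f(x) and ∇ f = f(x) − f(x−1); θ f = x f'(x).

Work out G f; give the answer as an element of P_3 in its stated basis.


θ f = -(1/2)x^2
∇ θ f = -x + 1/2
D ∇ θ f = -1

g(x) = -1


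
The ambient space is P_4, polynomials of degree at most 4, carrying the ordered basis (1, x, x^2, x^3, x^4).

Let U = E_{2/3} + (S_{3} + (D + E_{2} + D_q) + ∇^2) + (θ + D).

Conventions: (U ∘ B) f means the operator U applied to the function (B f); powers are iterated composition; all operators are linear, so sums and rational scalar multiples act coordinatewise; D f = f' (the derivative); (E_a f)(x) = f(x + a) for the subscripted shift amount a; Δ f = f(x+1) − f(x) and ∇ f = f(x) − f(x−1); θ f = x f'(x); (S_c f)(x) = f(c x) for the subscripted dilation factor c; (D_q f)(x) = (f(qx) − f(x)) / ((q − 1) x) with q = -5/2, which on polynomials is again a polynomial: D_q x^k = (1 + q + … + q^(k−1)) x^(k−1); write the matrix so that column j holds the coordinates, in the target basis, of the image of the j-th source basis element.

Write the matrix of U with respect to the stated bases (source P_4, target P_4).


image of 1: 3
image of x: 6x + 17/3
image of x^2: 13x^2 + (47/6)x + 58/9
image of x^3: 32x^3 + (75/4)x^2 + (58/3)x + 62/27
image of x^4: 87x^4 + (187/24)x^3 + (116/3)x^2 + (248/27)x + 2446/81
each image's coordinates form column j of the matrix

the matrix is [[3, 17/3, 58/9, 62/27, 2446/81]; [0, 6, 47/6, 58/3, 248/27]; [0, 0, 13, 75/4, 116/3]; [0, 0, 0, 32, 187/24]; [0, 0, 0, 0, 87]] (rows listed top to bottom)


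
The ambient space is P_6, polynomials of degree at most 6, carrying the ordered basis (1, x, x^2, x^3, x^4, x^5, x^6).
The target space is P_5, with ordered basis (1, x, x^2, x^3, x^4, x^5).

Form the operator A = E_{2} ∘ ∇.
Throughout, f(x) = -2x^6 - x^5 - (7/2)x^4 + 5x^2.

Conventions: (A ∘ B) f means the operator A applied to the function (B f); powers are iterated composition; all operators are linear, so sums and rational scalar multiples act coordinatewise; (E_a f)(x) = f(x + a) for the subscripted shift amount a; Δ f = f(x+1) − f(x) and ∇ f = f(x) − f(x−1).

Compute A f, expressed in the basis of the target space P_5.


g(x) = -12x^5 - 95x^4 - 324x^3 - 583x^2 - 535x - 389/2

∇ f = -12x^5 + 25x^4 - 44x^3 + 41x^2 - 11x - 1/2
E_{2} ∇ f = -12x^5 - 95x^4 - 324x^3 - 583x^2 - 535x - 389/2


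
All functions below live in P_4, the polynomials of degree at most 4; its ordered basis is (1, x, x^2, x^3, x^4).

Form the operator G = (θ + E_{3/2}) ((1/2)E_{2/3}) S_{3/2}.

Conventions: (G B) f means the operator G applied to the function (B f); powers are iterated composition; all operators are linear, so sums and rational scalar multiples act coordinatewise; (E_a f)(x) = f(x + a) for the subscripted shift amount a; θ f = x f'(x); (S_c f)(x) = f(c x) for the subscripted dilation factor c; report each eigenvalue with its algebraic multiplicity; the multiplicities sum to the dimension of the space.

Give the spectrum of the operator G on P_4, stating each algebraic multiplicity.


image of 1: 1/2
image of x: (3/2)x + 13/8
image of x^2: (27/8)x^2 + (51/8)x + 169/32
image of x^3: (27/4)x^3 + (567/32)x^2 + (1665/64)x + 2197/128
image of x^4: (405/32)x^4 + (675/16)x^3 + (5427/64)x^2 + (6783/64)x + 28561/512
the matrix is upper triangular; its diagonal is (1/2, 3/2, 27/8, 27/4, 405/32)
for a triangular matrix the eigenvalues are the diagonal entries, with algebraic multiplicity their repetition count

λ = 1/2 (multiplicity 1), λ = 3/2 (multiplicity 1), λ = 27/8 (multiplicity 1), λ = 27/4 (multiplicity 1), λ = 405/32 (multiplicity 1)


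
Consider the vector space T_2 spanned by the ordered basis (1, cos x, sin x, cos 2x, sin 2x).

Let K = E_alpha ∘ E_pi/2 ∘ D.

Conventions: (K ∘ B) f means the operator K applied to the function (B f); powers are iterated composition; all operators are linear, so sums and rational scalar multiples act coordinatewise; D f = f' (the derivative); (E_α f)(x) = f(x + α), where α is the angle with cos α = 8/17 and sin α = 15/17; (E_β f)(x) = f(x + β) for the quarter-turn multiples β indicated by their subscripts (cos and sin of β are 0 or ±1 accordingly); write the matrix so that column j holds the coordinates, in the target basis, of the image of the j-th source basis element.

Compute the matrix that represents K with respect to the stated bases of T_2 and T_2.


image of 1: 0
image of cos x: -(8/17)cos x + (15/17)sin x
image of sin x: -(15/17)cos x - (8/17)sin x
image of cos 2x: (480/289)cos 2x - (322/289)sin 2x
image of sin 2x: (322/289)cos 2x + (480/289)sin 2x
each image's coordinates form column j of the matrix

the matrix is [[0, 0, 0, 0, 0]; [0, -8/17, -15/17, 0, 0]; [0, 15/17, -8/17, 0, 0]; [0, 0, 0, 480/289, 322/289]; [0, 0, 0, -322/289, 480/289]] (rows listed top to bottom)


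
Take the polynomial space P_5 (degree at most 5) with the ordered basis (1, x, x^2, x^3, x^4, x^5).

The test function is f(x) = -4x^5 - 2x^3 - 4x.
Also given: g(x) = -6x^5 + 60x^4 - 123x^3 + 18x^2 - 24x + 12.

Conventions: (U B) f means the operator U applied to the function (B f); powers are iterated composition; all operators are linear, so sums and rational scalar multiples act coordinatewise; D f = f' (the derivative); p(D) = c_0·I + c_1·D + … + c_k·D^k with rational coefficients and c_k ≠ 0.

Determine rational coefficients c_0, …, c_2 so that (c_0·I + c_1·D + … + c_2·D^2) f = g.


c_0 = 3/2, c_1 = -3, c_2 = 3/2

D^0 f = -4x^5 - 2x^3 - 4x
D^1 f = -20x^4 - 6x^2 - 4
D^2 f = -80x^3 - 12x
matching coefficients of g against c_0 f + c_1 Df + … from the top degree down determines the c_i
solution: c_0 = 3/2, c_1 = -3, c_2 = 3/2


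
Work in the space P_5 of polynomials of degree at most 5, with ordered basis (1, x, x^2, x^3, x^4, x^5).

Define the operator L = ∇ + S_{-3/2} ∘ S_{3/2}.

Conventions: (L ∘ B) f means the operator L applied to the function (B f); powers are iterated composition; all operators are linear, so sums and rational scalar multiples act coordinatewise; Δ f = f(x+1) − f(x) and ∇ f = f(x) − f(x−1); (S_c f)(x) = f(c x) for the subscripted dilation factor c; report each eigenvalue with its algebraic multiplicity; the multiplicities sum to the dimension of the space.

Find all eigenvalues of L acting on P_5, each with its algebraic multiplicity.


λ = -59049/1024 (multiplicity 1), λ = -729/64 (multiplicity 1), λ = -9/4 (multiplicity 1), λ = 1 (multiplicity 1), λ = 81/16 (multiplicity 1), λ = 6561/256 (multiplicity 1)

image of 1: 1
image of x: -(9/4)x + 1
image of x^2: (81/16)x^2 + 2x - 1
image of x^3: -(729/64)x^3 + 3x^2 - 3x + 1
image of x^4: (6561/256)x^4 + 4x^3 - 6x^2 + 4x - 1
image of x^5: -(59049/1024)x^5 + 5x^4 - 10x^3 + 10x^2 - 5x + 1
the matrix is upper triangular; its diagonal is (1, -9/4, 81/16, -729/64, 6561/256, -59049/1024)
for a triangular matrix the eigenvalues are the diagonal entries, with algebraic multiplicity their repetition count


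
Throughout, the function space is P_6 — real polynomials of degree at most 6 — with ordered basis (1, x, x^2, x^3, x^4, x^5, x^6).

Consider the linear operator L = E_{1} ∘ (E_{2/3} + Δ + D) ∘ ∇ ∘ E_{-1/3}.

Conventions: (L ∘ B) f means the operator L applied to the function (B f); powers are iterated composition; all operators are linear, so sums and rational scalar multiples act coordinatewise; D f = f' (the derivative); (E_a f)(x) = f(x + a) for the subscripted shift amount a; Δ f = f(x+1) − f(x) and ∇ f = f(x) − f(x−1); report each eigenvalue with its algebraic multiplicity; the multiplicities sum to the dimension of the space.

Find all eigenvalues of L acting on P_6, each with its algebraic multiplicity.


λ = 0 (multiplicity 7)

image of 1: 0
image of x: 1
image of x^2: 2x + 17/3
image of x^3: 3x^2 + 17x + 22/3
image of x^4: 4x^3 + 34x^2 + (88/3)x + 319/27
image of x^5: 5x^4 + (170/3)x^3 + (220/3)x^2 + (1595/27)x + 1436/81
image of x^6: 6x^5 + 85x^4 + (440/3)x^3 + (1595/9)x^2 + (2872/27)x + 2243/81
the matrix is upper triangular; its diagonal is (0, 0, 0, 0, 0, 0, 0)
for a triangular matrix the eigenvalues are the diagonal entries, with algebraic multiplicity their repetition count


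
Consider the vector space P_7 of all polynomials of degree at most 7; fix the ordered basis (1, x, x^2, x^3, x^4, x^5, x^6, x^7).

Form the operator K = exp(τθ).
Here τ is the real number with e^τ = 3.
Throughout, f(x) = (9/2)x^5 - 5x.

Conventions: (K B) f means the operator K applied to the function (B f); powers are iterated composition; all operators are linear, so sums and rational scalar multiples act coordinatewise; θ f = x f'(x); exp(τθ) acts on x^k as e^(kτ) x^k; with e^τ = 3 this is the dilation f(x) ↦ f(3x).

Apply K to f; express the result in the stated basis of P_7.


g(x) = (2187/2)x^5 - 15x

exp(τθ) x^k = e^(kτ) x^k; with e^τ = 3 this sends x^k to 3^k x^k
x ↦ 3 x
x^5 ↦ 243 x^5
applying this coordinatewise to f: exp(τθ) f = (2187/2)x^5 - 15x


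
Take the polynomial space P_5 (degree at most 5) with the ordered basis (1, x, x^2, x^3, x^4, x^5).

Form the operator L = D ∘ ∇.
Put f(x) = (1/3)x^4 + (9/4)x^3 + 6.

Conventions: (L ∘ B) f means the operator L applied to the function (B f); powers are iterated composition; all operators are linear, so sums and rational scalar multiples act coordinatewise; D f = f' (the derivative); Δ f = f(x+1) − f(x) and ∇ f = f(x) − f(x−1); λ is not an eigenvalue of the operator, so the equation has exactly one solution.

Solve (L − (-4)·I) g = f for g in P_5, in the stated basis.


write g with unknown coordinates in the stated basis and equate coefficients in (L − (-4)·I) g = f
solving from the highest basis element down gives g = (1/12)x^4 + (9/16)x^3 - (1/4)x^2 - (19/32)x + 377/192
check: L g = x^2 + (19/8)x - 89/48
so L g − (-4)·g = (1/3)x^4 + (9/4)x^3 + 6 = f ✓

the image equals g(x) = (1/12)x^4 + (9/16)x^3 - (1/4)x^2 - (19/32)x + 377/192


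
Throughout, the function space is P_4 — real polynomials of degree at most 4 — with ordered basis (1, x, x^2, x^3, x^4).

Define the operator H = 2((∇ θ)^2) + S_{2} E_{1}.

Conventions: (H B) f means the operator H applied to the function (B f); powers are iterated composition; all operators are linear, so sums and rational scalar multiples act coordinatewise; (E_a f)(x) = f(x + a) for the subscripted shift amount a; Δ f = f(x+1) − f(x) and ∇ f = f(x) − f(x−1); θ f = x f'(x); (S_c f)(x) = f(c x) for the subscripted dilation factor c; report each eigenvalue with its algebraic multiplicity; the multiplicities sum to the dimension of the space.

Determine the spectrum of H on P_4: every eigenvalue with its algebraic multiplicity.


image of 1: 1
image of x: 2x + 1
image of x^2: 4x^2 + 4x + 9
image of x^3: 8x^3 + 12x^2 + 78x - 53
image of x^4: 16x^4 + 32x^3 + 312x^2 - 472x + 225
the matrix is upper triangular; its diagonal is (1, 2, 4, 8, 16)
for a triangular matrix the eigenvalues are the diagonal entries, with algebraic multiplicity their repetition count

λ = 1 (multiplicity 1), λ = 2 (multiplicity 1), λ = 4 (multiplicity 1), λ = 8 (multiplicity 1), λ = 16 (multiplicity 1)


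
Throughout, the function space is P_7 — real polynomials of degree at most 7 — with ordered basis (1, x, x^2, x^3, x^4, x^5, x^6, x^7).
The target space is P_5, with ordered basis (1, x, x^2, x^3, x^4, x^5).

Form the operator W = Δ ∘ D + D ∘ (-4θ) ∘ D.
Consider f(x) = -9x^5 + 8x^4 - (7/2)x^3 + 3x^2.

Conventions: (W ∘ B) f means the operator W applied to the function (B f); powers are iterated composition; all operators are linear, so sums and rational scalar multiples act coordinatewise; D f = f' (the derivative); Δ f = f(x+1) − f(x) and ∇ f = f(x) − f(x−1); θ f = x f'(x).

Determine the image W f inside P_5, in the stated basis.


g(x) = 2700x^3 - 1326x^2 + 63x - 83/2

D f = -45x^4 + 32x^3 - (21/2)x^2 + 6x
Δ D f = -180x^3 - 174x^2 - 105x - 35/2
D f = -45x^4 + 32x^3 - (21/2)x^2 + 6x
θ D f = -180x^4 + 96x^3 - 21x^2 + 6x
(-4θ) D f = 720x^4 - 384x^3 + 84x^2 - 24x
D (-4θ) D f = 2880x^3 - 1152x^2 + 168x - 24
(Δ ∘ D + D ∘ (-4θ) ∘ D) f = 2700x^3 - 1326x^2 + 63x - 83/2


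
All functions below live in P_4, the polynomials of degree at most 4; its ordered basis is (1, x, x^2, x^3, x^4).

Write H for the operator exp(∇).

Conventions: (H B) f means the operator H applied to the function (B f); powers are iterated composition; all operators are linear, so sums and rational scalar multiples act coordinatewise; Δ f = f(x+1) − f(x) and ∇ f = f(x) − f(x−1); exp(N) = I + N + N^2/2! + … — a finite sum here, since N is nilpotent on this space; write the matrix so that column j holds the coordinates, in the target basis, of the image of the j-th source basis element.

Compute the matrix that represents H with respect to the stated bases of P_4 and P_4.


the matrix is [[1, 1, 0, -1, 1]; [0, 1, 2, 0, -4]; [0, 0, 1, 3, 0]; [0, 0, 0, 1, 4]; [0, 0, 0, 0, 1]] (rows listed top to bottom)

image of 1: 1
image of x: x + 1
image of x^2: x^2 + 2x
image of x^3: x^3 + 3x^2 - 1
image of x^4: x^4 + 4x^3 - 4x + 1
each image's coordinates form column j of the matrix


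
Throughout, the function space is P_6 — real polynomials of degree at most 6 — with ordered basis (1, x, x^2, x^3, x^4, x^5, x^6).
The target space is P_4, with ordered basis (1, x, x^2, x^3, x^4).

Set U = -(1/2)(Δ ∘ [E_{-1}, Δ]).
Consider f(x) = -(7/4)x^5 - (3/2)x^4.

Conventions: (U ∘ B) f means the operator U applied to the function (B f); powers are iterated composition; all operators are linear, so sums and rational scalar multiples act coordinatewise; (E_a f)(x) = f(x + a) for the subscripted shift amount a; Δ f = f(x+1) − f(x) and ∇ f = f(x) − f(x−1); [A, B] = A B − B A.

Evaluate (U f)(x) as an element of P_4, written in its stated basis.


Δ f = -(35/4)x^4 - (47/2)x^3 - (53/2)x^2 - (59/4)x - 13/4
E_{-1} Δ f = -(35/4)x^4 + (23/2)x^3 - (17/2)x^2 + (11/4)x - 1/4
E_{-1} f = -(7/4)x^5 + (29/4)x^4 - (23/2)x^3 + (17/2)x^2 - (11/4)x + 1/4
Δ E_{-1} f = -(35/4)x^4 + (23/2)x^3 - (17/2)x^2 + (11/4)x - 1/4
[E_{-1}, Δ] f = 0
Δ [E_{-1}, Δ] f = 0
(-(1/2)(Δ ∘ [E_{-1}, Δ])) f = 0

the image equals g(x) = 0


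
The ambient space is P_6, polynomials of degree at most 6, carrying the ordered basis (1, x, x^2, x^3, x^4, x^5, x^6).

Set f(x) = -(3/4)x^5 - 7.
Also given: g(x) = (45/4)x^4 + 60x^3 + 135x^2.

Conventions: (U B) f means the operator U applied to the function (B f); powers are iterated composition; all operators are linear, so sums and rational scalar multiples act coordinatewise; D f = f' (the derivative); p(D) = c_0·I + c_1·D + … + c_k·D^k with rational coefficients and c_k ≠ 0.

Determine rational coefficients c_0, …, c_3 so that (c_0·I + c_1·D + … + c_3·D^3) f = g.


c_0 = 0, c_1 = -3, c_2 = -4, c_3 = -3

D^0 f = -(3/4)x^5 - 7
D^1 f = -(15/4)x^4
D^2 f = -15x^3
D^3 f = -45x^2
matching coefficients of g against c_0 f + c_1 Df + … from the top degree down determines the c_i
solution: c_0 = 0, c_1 = -3, c_2 = -4, c_3 = -3


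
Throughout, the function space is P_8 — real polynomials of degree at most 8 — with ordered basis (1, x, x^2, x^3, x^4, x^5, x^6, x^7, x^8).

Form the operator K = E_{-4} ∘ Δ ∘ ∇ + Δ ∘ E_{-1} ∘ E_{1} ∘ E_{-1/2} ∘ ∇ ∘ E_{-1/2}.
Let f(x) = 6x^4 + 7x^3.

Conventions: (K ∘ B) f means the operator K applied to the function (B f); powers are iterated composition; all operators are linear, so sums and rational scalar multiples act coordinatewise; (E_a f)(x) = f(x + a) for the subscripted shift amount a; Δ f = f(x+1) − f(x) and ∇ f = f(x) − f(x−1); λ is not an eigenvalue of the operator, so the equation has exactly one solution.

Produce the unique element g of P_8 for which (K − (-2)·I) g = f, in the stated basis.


write g with unknown coordinates in the stated basis and equate coefficients in (K − (-2)·I) g = f
solving from the highest basis element down gives g = 3x^4 + (7/2)x^3 - 36x^2 + 159x - 375/2
check: K g = 72x^2 - 318x + 375
so K g − (-2)·g = 6x^4 + 7x^3 = f ✓

the result is g(x) = 3x^4 + (7/2)x^3 - 36x^2 + 159x - 375/2


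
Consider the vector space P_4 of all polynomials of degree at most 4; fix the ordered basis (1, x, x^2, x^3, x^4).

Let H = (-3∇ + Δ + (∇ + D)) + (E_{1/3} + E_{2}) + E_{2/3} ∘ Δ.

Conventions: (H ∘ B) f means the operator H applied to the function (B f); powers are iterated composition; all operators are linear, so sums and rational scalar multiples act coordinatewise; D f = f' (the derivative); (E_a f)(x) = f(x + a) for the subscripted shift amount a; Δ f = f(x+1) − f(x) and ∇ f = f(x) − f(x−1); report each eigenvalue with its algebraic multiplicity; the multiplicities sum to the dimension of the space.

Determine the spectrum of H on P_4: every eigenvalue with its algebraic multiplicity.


image of 1: 2
image of x: 2x + 10/3
image of x^2: 2x^2 + (20/3)x + 85/9
image of x^3: 2x^3 + 10x^2 + (85/3)x + 307/27
image of x^4: 2x^4 + (40/3)x^3 + (170/3)x^2 + (1228/27)x + 2149/81
the matrix is upper triangular; its diagonal is (2, 2, 2, 2, 2)
for a triangular matrix the eigenvalues are the diagonal entries, with algebraic multiplicity their repetition count

λ = 2 (multiplicity 5)


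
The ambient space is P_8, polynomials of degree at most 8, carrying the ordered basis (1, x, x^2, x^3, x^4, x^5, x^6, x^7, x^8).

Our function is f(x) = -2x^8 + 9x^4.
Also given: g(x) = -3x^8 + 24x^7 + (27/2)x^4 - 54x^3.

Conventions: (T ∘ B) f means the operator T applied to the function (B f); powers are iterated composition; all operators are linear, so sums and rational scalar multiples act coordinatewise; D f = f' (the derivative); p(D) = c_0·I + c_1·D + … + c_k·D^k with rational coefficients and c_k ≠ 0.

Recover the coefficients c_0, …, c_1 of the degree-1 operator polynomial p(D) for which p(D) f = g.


D^0 f = -2x^8 + 9x^4
D^1 f = -16x^7 + 36x^3
matching coefficients of g against c_0 f + c_1 Df + … from the top degree down determines the c_i
solution: c_0 = 3/2, c_1 = -3/2

p(D) = (3/2)·I − (3/2)·D, i.e. c_0 = 3/2, c_1 = -3/2


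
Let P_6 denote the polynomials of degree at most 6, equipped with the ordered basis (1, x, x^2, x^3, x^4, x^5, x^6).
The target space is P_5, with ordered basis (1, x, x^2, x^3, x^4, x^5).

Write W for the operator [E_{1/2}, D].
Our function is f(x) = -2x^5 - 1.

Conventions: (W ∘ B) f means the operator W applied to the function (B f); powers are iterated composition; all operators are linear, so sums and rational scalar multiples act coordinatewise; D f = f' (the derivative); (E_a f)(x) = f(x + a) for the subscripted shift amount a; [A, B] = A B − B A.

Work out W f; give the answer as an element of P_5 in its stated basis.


g(x) = 0

D f = -10x^4
E_{1/2} D f = -10x^4 - 20x^3 - 15x^2 - 5x - 5/8
E_{1/2} f = -2x^5 - 5x^4 - 5x^3 - (5/2)x^2 - (5/8)x - 17/16
D E_{1/2} f = -10x^4 - 20x^3 - 15x^2 - 5x - 5/8
[E_{1/2}, D] f = 0


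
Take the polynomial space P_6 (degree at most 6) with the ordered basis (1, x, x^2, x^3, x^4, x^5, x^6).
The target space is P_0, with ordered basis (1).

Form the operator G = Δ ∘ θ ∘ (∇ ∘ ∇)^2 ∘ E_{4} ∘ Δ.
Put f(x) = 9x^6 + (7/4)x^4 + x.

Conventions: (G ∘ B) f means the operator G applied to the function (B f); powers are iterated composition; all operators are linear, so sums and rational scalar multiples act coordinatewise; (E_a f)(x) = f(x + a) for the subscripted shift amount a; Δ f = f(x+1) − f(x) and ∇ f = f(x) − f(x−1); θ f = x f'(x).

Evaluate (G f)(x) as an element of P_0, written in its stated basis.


g(x) = 6480

Δ f = 54x^5 + 135x^4 + 187x^3 + (291/2)x^2 + 61x + 47/4
E_{4} Δ f = 54x^5 + 1215x^4 + 10987x^3 + (99819/2)x^2 + 113881x + 417631/4
∇ (E_{4} ∘ Δ) f = 270x^4 + 4320x^3 + 26211x^2 + 71448x + 147595/2
∇ ∇ (E_{4} ∘ Δ) f = 1080x^3 + 11340x^2 + 40542x + 49287
∇ (∇ ∘ ∇) (E_{4} ∘ Δ) f = 3240x^2 + 19440x + 30282
∇ ∇ (∇ ∘ ∇) (E_{4} ∘ Δ) f = 6480x + 16200
θ (∇ ∘ ∇)^2 (E_{4} ∘ Δ) f = 6480x
Δ θ (∇ ∘ ∇)^2 (E_{4} ∘ Δ) f = 6480


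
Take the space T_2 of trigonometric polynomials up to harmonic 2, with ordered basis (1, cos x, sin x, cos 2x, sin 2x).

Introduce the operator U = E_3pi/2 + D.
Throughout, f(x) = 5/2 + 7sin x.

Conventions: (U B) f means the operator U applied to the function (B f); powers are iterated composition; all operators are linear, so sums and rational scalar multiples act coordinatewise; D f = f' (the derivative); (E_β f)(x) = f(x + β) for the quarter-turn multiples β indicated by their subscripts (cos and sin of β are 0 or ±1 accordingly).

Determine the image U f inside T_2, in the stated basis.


the result is g(x) = 5/2

E_3pi/2 f = 5/2 - 7cos x
D f = 7cos x
(E_3pi/2 + D) f = 5/2
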